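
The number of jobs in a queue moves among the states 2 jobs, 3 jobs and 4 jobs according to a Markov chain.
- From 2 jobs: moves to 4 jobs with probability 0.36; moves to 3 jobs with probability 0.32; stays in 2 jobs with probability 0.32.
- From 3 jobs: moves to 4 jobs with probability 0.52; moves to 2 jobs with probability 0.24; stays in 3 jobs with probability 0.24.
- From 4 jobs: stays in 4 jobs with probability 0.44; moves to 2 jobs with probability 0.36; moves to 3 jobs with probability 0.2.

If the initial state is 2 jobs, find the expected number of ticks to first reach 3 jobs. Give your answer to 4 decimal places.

Let t(s) be the expected number of ticks to first reach 3 jobs from state s, with t(3 jobs) = 0. Conditioning on the first tick:
t(2 jobs) = 1 + 0.32·t(2 jobs) + 0.36·t(4 jobs)
t(4 jobs) = 1 + 0.36·t(2 jobs) + 0.44·t(4 jobs)
Solving: t(2 jobs) = 3.6624, t(4 jobs) = 4.1401.
Expected ticks from 2 jobs to 3 jobs: 3.6624.

3.6624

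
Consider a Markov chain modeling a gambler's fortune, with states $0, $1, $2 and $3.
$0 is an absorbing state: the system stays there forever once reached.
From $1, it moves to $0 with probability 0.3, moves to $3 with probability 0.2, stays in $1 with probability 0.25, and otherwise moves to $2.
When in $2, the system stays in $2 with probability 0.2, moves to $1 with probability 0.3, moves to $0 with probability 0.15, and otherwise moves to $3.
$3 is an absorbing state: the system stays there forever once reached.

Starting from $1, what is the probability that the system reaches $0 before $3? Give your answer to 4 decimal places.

0.5286

Let h(s) be the probability of absorption at $0 starting from transient state s. Then h($0) = 1 and h($3) = 0. By first-step analysis:
h($1) = 0.3·1 + 0.25·h($1) + 0.25·h($2) + 0.2·0
h($2) = 0.15·1 + 0.3·h($1) + 0.2·h($2) + 0.35·0
Solving: h($1) = 0.5286, h($2) = 0.3857.
Starting from $1, the probability is 0.5286.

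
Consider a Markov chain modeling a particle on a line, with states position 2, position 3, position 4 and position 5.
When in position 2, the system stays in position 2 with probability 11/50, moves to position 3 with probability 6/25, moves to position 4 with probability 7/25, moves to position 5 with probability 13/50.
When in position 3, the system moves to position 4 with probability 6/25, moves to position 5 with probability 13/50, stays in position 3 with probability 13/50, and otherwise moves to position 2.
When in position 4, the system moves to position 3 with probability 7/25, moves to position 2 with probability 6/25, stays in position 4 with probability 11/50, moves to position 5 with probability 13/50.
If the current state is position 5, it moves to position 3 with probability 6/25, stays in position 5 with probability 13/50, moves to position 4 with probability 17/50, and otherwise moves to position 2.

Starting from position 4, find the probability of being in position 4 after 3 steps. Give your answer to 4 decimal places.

0.2692

Propagate the distribution vector 3 steps from position 4.
After 0 steps: (0.0000, 0.0000, 1.0000, 0.0000)
After 1 step: (0.2400, 0.2800, 0.2200, 0.2600)
After 2 steps: (0.2144, 0.2544, 0.2712, 0.2600)
After 3 steps: (0.2149, 0.2559, 0.2692, 0.2600)
P(in position 4 after 3 steps) = 0.2692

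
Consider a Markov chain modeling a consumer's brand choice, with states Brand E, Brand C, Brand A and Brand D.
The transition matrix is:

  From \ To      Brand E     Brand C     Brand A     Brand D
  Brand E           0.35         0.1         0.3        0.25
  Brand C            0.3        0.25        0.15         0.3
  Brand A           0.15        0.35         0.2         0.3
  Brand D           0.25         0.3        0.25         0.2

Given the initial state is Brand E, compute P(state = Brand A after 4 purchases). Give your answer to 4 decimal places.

Propagate the distribution vector 4 purchases from Brand E.
After 0 purchases: (1.0000, 0.0000, 0.0000, 0.0000)
After 1 purchase: (0.3500, 0.1000, 0.3000, 0.2500)
After 2 purchases: (0.2600, 0.2400, 0.2425, 0.2575)
After 3 purchases: (0.2638, 0.2481, 0.2269, 0.2613)
After 4 purchases: (0.2661, 0.2462, 0.2270, 0.2607)
P(in Brand A after 4 purchases) = 0.2270

0.2270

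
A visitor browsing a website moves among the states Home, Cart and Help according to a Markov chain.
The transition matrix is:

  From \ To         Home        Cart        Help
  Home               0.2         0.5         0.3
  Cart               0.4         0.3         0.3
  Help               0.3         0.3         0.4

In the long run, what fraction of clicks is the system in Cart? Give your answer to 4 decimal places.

Let the stationary distribution be π with π = πP and π_1 + π_2 + π_3 = 1.
π_1 = 0.2·π_1 + 0.4·π_2 + 0.3·π_3
π_2 = 0.5·π_1 + 0.3·π_2 + 0.3·π_3
Solving with the normalization constraint gives π = (0.3056, 0.3611, 0.3333).
So the stationary probability of Cart is 0.3611.

0.3611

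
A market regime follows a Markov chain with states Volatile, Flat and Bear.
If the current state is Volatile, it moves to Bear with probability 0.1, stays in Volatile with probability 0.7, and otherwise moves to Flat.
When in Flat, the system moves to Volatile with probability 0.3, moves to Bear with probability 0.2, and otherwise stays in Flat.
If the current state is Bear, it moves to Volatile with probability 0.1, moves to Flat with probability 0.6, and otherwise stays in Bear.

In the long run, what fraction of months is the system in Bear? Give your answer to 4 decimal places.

0.1731

Let the stationary distribution be π with π = πP and π_1 + π_2 + π_3 = 1.
π_1 = 0.7·π_1 + 0.3·π_2 + 0.1·π_3
π_2 = 0.2·π_1 + 0.5·π_2 + 0.6·π_3
Solving with the normalization constraint gives π = (0.4423, 0.3846, 0.1731).
So the stationary probability of Bear is 0.1731.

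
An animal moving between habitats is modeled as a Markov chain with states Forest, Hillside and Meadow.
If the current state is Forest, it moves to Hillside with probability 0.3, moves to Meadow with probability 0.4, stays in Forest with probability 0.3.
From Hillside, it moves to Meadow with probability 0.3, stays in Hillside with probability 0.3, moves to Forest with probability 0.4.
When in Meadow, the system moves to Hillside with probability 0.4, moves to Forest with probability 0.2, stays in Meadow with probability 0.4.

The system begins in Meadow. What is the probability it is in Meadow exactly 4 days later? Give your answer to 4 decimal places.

Propagate the distribution vector 4 days from Meadow.
After 0 days: (0.0000, 0.0000, 1.0000)
After 1 day: (0.2000, 0.4000, 0.4000)
After 2 days: (0.3000, 0.3400, 0.3600)
After 3 days: (0.2980, 0.3360, 0.3660)
After 4 days: (0.2970, 0.3366, 0.3664)
P(in Meadow after 4 days) = 0.3664

0.3664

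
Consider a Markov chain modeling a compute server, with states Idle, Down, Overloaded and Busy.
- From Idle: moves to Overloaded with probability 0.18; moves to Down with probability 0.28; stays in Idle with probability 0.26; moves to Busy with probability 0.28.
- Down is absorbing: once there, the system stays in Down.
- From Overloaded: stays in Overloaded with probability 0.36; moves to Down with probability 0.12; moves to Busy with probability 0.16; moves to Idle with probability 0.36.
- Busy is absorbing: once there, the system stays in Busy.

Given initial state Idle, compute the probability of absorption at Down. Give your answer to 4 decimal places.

0.4912

Let h(s) be the probability of absorption at Down starting from transient state s. Then h(Down) = 1 and h(Busy) = 0. By first-step analysis:
h(Idle) = 0.26·h(Idle) + 0.28·1 + 0.18·h(Overloaded) + 0.28·0
h(Overloaded) = 0.36·h(Idle) + 0.12·1 + 0.36·h(Overloaded) + 0.16·0
Solving: h(Idle) = 0.4912, h(Overloaded) = 0.4638.
Starting from Idle, the probability is 0.4912.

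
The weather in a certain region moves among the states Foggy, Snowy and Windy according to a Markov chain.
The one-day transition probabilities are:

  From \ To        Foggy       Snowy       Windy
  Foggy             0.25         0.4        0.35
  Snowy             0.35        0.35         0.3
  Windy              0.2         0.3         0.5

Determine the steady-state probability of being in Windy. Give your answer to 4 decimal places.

Let the stationary distribution be π with π = πP and π_1 + π_2 + π_3 = 1.
π_1 = 0.25·π_1 + 0.35·π_2 + 0.2·π_3
π_2 = 0.4·π_1 + 0.35·π_2 + 0.3·π_3
Solving with the normalization constraint gives π = (0.2648, 0.3437, 0.3915).
So the stationary probability of Windy is 0.3915.

0.3915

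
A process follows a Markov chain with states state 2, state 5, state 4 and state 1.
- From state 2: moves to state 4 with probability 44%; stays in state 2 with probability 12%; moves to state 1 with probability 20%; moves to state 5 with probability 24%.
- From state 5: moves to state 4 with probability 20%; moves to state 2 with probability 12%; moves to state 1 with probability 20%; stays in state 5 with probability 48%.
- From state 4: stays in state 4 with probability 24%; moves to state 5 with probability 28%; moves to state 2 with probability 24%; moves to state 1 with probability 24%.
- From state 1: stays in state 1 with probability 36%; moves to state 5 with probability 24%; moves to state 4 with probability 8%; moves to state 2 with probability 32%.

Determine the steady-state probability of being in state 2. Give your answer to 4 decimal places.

0.1970

Let the stationary distribution be π with π = πP and π_1 + π_2 + π_3 + π_4 = 1.
π_1 = 0.12·π_1 + 0.12·π_2 + 0.24·π_3 + 0.32·π_4
π_2 = 0.24·π_1 + 0.48·π_2 + 0.28·π_3 + 0.24·π_4
π_3 = 0.44·π_1 + 0.2·π_2 + 0.24·π_3 + 0.08·π_4
Solving with the normalization constraint gives π = (0.1970, 0.3277, 0.2265, 0.2489).
So the stationary probability of state 2 is 0.1970.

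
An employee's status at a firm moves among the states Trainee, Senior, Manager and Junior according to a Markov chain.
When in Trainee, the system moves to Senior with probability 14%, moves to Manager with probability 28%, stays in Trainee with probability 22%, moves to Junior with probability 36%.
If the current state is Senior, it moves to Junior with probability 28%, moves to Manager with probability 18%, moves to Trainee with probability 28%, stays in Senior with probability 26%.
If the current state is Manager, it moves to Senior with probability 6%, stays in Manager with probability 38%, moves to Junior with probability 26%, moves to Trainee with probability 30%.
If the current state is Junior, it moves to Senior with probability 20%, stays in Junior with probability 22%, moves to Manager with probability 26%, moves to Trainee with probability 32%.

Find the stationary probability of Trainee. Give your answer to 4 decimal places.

0.2801

Let the stationary distribution be π with π = πP and π_1 + π_2 + π_3 + π_4 = 1.
π_1 = 0.22·π_1 + 0.28·π_2 + 0.3·π_3 + 0.32·π_4
π_2 = 0.14·π_1 + 0.26·π_2 + 0.06·π_3 + 0.2·π_4
π_3 = 0.28·π_1 + 0.18·π_2 + 0.38·π_3 + 0.26·π_4
Solving with the normalization constraint gives π = (0.2801, 0.1520, 0.2880, 0.2799).
So the stationary probability of Trainee is 0.2801.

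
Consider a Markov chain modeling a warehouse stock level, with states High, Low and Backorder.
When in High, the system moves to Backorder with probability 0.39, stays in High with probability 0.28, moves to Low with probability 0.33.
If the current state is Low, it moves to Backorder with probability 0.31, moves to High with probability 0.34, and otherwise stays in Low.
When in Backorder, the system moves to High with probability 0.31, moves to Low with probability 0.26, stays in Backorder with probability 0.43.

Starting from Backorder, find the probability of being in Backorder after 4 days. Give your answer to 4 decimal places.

Propagate the distribution vector 4 days from Backorder.
After 0 days: (0.0000, 0.0000, 1.0000)
After 1 day: (0.3100, 0.2600, 0.4300)
After 2 days: (0.3085, 0.3051, 0.3864)
After 3 days: (0.3099, 0.3091, 0.3810)
After 4 days: (0.3100, 0.3095, 0.3805)
P(in Backorder after 4 days) = 0.3805

0.3805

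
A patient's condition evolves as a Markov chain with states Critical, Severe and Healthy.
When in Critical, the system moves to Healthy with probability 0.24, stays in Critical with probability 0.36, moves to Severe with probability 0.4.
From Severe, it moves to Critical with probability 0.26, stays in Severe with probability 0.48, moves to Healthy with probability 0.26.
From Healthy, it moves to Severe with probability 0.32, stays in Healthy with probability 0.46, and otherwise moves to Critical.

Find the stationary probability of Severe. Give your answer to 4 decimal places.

Let the stationary distribution be π with π = πP and π_1 + π_2 + π_3 = 1.
π_1 = 0.36·π_1 + 0.26·π_2 + 0.22·π_3
π_2 = 0.4·π_1 + 0.48·π_2 + 0.32·π_3
Solving with the normalization constraint gives π = (0.2747, 0.4071, 0.3181).
So the stationary probability of Severe is 0.4071.

0.4071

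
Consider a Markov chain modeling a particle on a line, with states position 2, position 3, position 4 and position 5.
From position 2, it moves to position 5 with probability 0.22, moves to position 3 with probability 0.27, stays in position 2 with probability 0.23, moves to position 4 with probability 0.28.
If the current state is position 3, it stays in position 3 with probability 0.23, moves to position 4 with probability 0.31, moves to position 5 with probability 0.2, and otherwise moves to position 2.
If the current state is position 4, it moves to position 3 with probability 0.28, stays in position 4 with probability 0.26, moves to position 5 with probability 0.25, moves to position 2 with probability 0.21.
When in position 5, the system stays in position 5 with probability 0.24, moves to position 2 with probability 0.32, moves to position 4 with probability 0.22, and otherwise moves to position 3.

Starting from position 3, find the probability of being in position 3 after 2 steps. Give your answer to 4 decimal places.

Propagate the distribution vector 2 steps from position 3.
After 0 steps: (0.0000, 1.0000, 0.0000, 0.0000)
After 1 step: (0.2600, 0.2300, 0.3100, 0.2000)
After 2 steps: (0.2487, 0.2539, 0.2687, 0.2287)
P(in position 3 after 2 steps) = 0.2539

0.2539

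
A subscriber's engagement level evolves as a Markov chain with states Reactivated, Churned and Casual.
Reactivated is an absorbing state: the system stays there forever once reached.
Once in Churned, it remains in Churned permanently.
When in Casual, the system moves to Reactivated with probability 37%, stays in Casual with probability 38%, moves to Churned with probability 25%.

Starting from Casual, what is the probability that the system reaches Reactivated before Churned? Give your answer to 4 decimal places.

0.5968

Let h(s) be the probability of absorption at Reactivated starting from transient state s. Then h(Reactivated) = 1 and h(Churned) = 0. By first-step analysis:
h(Casual) = 0.37·1 + 0.25·0 + 0.38·h(Casual)
Solving: h(Casual) = 0.5968.
Starting from Casual, the probability is 0.5968.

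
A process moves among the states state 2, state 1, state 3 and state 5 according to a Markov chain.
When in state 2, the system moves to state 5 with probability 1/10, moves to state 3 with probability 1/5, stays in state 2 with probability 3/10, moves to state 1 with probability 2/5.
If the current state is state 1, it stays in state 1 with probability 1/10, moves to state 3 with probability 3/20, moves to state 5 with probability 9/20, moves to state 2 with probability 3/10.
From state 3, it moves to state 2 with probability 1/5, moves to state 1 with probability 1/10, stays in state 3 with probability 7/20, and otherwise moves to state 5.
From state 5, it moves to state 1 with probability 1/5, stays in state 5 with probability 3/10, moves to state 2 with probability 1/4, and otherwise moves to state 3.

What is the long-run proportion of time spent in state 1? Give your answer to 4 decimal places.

0.2075

Let the stationary distribution be π with π = πP and π_1 + π_2 + π_3 + π_4 = 1.
π_1 = 0.3·π_1 + 0.3·π_2 + 0.2·π_3 + 0.25·π_4
π_2 = 0.4·π_1 + 0.1·π_2 + 0.1·π_3 + 0.2·π_4
π_3 = 0.2·π_1 + 0.15·π_2 + 0.35·π_3 + 0.25·π_4
Solving with the normalization constraint gives π = (0.2614, 0.2075, 0.2402, 0.2908).
So the stationary probability of state 1 is 0.2075.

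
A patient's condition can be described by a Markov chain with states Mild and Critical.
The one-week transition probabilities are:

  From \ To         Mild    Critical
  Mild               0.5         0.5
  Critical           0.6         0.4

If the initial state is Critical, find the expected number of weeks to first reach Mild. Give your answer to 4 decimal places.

1.6667

Let t(s) be the expected number of weeks to first reach Mild from state s, with t(Mild) = 0. Conditioning on the first week:
t(Critical) = 1 + 0.4·t(Critical)
Solving: t(Critical) = 1.6667.
Expected weeks from Critical to Mild: 1.6667.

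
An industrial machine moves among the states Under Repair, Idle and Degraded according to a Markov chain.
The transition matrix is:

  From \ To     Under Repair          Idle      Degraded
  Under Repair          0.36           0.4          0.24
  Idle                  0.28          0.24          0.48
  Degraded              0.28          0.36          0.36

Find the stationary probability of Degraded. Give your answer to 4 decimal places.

0.3634

Let the stationary distribution be π with π = πP and π_1 + π_2 + π_3 = 1.
π_1 = 0.36·π_1 + 0.28·π_2 + 0.28·π_3
π_2 = 0.4·π_1 + 0.24·π_2 + 0.36·π_3
Solving with the normalization constraint gives π = (0.3043, 0.3323, 0.3634).
So the stationary probability of Degraded is 0.3634.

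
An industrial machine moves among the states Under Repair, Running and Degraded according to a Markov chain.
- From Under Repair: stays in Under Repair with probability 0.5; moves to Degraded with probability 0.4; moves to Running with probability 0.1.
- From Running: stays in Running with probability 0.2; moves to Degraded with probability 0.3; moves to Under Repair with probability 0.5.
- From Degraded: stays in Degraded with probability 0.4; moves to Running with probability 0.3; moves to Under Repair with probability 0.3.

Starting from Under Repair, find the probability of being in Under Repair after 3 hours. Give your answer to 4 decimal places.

Propagate the distribution vector 3 hours from Under Repair.
After 0 hours: (1.0000, 0.0000, 0.0000)
After 1 hour: (0.5000, 0.1000, 0.4000)
After 2 hours: (0.4200, 0.1900, 0.3900)
After 3 hours: (0.4220, 0.1970, 0.3810)
P(in Under Repair after 3 hours) = 0.4220

0.4220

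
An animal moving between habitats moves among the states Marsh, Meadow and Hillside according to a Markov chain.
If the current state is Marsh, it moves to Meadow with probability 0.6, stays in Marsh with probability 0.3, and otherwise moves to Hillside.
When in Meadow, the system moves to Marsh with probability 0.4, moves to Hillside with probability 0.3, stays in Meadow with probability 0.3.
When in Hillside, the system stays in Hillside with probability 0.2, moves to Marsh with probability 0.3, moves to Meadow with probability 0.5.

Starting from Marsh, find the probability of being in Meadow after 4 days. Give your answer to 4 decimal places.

0.4433

Propagate the distribution vector 4 days from Marsh.
After 0 days: (1.0000, 0.0000, 0.0000)
After 1 day: (0.3000, 0.6000, 0.1000)
After 2 days: (0.3600, 0.4100, 0.2300)
After 3 days: (0.3410, 0.4540, 0.2050)
After 4 days: (0.3454, 0.4433, 0.2113)
P(in Meadow after 4 days) = 0.4433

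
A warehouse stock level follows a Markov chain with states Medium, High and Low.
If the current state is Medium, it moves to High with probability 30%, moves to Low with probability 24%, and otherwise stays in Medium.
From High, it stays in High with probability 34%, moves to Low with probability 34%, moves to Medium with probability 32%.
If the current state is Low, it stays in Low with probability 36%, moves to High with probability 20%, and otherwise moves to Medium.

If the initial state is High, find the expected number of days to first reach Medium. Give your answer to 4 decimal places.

2.7652

Let t(s) be the expected number of days to first reach Medium from state s, with t(Medium) = 0. Conditioning on the first day:
t(High) = 1 + 0.34·t(High) + 0.34·t(Low)
t(Low) = 1 + 0.2·t(High) + 0.36·t(Low)
Solving: t(High) = 2.7652, t(Low) = 2.4266.
Expected days from High to Medium: 2.7652.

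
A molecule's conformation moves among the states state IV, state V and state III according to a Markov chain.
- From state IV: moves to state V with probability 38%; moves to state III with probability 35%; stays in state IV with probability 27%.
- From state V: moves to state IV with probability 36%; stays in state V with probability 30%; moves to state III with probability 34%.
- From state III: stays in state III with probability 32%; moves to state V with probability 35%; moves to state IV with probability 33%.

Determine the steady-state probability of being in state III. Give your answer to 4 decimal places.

0.3365

Let the stationary distribution be π with π = πP and π_1 + π_2 + π_3 = 1.
π_1 = 0.27·π_1 + 0.36·π_2 + 0.33·π_3
π_2 = 0.38·π_1 + 0.3·π_2 + 0.35·π_3
Solving with the normalization constraint gives π = (0.3210, 0.3425, 0.3365).
So the stationary probability of state III is 0.3365.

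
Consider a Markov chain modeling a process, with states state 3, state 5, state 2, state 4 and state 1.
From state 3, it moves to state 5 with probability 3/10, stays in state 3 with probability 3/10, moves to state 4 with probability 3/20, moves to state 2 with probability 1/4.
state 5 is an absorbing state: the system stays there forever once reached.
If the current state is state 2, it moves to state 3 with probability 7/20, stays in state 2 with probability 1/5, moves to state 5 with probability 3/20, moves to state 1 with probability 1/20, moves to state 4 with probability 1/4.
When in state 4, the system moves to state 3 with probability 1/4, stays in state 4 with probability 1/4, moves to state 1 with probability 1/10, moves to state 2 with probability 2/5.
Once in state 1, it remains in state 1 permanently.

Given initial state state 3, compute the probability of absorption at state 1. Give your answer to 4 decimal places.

0.1406

Let h(s) be the probability of absorption at state 1 starting from transient state s. Then h(state 1) = 1 and h(state 5) = 0. By first-step analysis:
h(state 3) = 0.3·h(state 3) + 0.3·0 + 0.25·h(state 2) + 0.15·h(state 4)
h(state 2) = 0.35·h(state 3) + 0.15·0 + 0.2·h(state 2) + 0.25·h(state 4) + 0.05·1
h(state 4) = 0.25·h(state 3) + 0.4·h(state 2) + 0.25·h(state 4) + 0.1·1
Solving: h(state 3) = 0.1406, h(state 2) = 0.2164, h(state 4) = 0.2956.
Starting from state 3, the probability is 0.1406.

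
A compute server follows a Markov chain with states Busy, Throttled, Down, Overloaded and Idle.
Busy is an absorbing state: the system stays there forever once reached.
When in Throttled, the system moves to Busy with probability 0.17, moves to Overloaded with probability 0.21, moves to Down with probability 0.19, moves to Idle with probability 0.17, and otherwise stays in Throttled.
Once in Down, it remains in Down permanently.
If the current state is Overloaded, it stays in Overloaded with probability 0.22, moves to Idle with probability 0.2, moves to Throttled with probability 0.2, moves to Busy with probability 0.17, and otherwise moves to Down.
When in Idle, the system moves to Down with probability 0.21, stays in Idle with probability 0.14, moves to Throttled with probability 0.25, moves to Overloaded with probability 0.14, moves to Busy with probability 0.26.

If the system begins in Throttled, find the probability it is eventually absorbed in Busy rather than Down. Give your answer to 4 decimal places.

Let h(s) be the probability of absorption at Busy starting from transient state s. Then h(Busy) = 1 and h(Down) = 0. By first-step analysis:
h(Throttled) = 0.17·1 + 0.26·h(Throttled) + 0.19·0 + 0.21·h(Overloaded) + 0.17·h(Idle)
h(Overloaded) = 0.17·1 + 0.2·h(Throttled) + 0.21·0 + 0.22·h(Overloaded) + 0.2·h(Idle)
h(Idle) = 0.26·1 + 0.25·h(Throttled) + 0.21·0 + 0.14·h(Overloaded) + 0.14·h(Idle)
Solving: h(Throttled) = 0.4843, h(Overloaded) = 0.4756, h(Idle) = 0.5205.
Starting from Throttled, the probability is 0.4843.

0.4843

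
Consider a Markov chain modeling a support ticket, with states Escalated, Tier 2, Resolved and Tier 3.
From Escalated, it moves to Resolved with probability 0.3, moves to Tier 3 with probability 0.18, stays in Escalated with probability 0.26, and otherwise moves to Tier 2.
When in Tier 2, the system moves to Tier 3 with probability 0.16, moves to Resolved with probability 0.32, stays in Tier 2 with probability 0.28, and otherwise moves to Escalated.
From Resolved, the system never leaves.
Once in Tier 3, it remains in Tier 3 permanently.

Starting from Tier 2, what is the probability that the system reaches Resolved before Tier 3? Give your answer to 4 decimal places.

0.6565

Let h(s) be the probability of absorption at Resolved starting from transient state s. Then h(Resolved) = 1 and h(Tier 3) = 0. By first-step analysis:
h(Escalated) = 0.26·h(Escalated) + 0.26·h(Tier 2) + 0.3·1 + 0.18·0
h(Tier 2) = 0.24·h(Escalated) + 0.28·h(Tier 2) + 0.32·1 + 0.16·0
Solving: h(Escalated) = 0.6361, h(Tier 2) = 0.6565.
Starting from Tier 2, the probability is 0.6565.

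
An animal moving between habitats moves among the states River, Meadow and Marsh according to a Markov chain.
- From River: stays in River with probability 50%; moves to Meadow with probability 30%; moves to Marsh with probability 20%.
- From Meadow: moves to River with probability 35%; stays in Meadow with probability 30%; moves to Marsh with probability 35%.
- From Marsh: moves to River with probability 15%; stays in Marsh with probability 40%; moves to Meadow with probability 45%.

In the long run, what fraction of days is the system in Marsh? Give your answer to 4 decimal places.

Let the stationary distribution be π with π = πP and π_1 + π_2 + π_3 = 1.
π_1 = 0.5·π_1 + 0.35·π_2 + 0.15·π_3
π_2 = 0.3·π_1 + 0.3·π_2 + 0.45·π_3
Solving with the normalization constraint gives π = (0.3376, 0.3473, 0.3151).
So the stationary probability of Marsh is 0.3151.

0.3151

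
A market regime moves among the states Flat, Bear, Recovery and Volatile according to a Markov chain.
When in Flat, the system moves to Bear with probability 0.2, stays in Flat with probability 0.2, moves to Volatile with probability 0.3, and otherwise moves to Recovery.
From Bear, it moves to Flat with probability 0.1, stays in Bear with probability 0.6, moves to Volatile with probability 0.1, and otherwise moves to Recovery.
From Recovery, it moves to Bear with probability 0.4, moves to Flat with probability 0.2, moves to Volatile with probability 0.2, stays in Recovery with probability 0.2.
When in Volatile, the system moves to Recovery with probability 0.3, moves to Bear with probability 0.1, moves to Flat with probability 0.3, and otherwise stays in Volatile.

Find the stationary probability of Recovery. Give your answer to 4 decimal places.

Let the stationary distribution be π with π = πP and π_1 + π_2 + π_3 + π_4 = 1.
π_1 = 0.2·π_1 + 0.1·π_2 + 0.2·π_3 + 0.3·π_4
π_2 = 0.2·π_1 + 0.6·π_2 + 0.4·π_3 + 0.1·π_4
π_3 = 0.3·π_1 + 0.2·π_2 + 0.2·π_3 + 0.3·π_4
Solving with the normalization constraint gives π = (0.1821, 0.3794, 0.2382, 0.2003).
So the stationary probability of Recovery is 0.2382.

0.2382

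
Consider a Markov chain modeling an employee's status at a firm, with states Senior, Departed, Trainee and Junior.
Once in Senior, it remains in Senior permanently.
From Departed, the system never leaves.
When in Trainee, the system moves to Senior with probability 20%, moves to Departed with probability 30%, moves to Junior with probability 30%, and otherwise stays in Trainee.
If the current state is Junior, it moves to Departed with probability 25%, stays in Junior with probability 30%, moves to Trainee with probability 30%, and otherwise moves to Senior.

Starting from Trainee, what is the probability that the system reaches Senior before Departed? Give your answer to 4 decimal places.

0.3936

Let h(s) be the probability of absorption at Senior starting from transient state s. Then h(Senior) = 1 and h(Departed) = 0. By first-step analysis:
h(Trainee) = 0.2·1 + 0.3·0 + 0.2·h(Trainee) + 0.3·h(Junior)
h(Junior) = 0.15·1 + 0.25·0 + 0.3·h(Trainee) + 0.3·h(Junior)
Solving: h(Trainee) = 0.3936, h(Junior) = 0.3830.
Starting from Trainee, the probability is 0.3936.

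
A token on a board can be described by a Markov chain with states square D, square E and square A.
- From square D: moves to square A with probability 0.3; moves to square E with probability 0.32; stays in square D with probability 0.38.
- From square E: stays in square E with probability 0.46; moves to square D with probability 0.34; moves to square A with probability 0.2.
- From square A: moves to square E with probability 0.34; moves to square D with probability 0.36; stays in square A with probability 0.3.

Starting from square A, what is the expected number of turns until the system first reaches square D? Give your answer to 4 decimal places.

Let t(s) be the expected number of turns to first reach square D from state s, with t(square D) = 0. Conditioning on the first turn:
t(square E) = 1 + 0.46·t(square E) + 0.2·t(square A)
t(square A) = 1 + 0.34·t(square E) + 0.3·t(square A)
Solving: t(square E) = 2.9032, t(square A) = 2.8387.
Expected turns from square A to square D: 2.8387.

2.8387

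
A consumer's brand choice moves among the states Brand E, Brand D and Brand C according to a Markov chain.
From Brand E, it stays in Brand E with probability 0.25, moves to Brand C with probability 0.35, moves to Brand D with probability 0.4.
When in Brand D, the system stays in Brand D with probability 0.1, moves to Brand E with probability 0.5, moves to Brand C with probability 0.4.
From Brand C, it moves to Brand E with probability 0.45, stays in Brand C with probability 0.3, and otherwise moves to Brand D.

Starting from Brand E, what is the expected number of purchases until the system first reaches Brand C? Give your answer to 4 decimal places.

Let t(s) be the expected number of purchases to first reach Brand C from state s, with t(Brand C) = 0. Conditioning on the first purchase:
t(Brand E) = 1 + 0.25·t(Brand E) + 0.4·t(Brand D)
t(Brand D) = 1 + 0.5·t(Brand E) + 0.1·t(Brand D)
Solving: t(Brand E) = 2.7368, t(Brand D) = 2.6316.
Expected purchases from Brand E to Brand C: 2.7368.

2.7368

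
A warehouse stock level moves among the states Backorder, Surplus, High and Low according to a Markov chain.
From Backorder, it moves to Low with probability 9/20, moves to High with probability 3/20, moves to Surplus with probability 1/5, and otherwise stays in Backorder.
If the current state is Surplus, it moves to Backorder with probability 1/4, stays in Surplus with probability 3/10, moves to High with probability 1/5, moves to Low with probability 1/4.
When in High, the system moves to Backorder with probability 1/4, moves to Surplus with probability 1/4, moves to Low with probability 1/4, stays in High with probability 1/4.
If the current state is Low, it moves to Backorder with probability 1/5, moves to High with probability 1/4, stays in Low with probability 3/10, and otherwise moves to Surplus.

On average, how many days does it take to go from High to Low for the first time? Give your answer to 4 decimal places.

Let t(s) be the expected number of days to first reach Low from state s, with t(Low) = 0. Conditioning on the first day:
t(Backorder) = 1 + 0.2·t(Backorder) + 0.2·t(Surplus) + 0.15·t(High)
t(Surplus) = 1 + 0.25·t(Backorder) + 0.3·t(Surplus) + 0.2·t(High)
t(High) = 1 + 0.25·t(Backorder) + 0.25·t(Surplus) + 0.25·t(High)
Solving: t(Backorder) = 2.7200, t(Surplus) = 3.3600, t(High) = 3.3600.
Expected days from High to Low: 3.3600.

3.3600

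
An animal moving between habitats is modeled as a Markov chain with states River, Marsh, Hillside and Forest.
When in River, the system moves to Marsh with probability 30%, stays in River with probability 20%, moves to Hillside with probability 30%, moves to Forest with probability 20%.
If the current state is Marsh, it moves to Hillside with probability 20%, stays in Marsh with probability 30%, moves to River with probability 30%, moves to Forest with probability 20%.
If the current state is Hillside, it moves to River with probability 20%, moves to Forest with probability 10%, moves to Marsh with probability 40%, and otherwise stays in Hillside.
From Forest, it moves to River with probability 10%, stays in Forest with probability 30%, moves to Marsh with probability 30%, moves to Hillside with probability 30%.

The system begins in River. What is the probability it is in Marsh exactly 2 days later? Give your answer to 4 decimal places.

0.3300

Propagate the distribution vector 2 days from River.
After 0 days: (1.0000, 0.0000, 0.0000, 0.0000)
After 1 day: (0.2000, 0.3000, 0.3000, 0.2000)
After 2 days: (0.2100, 0.3300, 0.2700, 0.1900)
P(in Marsh after 2 days) = 0.3300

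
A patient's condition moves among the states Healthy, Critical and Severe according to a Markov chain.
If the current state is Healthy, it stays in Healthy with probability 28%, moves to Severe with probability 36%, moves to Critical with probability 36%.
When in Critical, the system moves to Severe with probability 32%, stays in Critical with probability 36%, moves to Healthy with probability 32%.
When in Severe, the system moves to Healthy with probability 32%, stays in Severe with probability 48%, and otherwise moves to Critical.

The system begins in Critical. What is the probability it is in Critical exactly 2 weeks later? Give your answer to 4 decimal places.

0.3088

Sum over the intermediate state after 1 week:
P = P(Critical→Healthy)·P(Healthy→Critical) + P(Critical→Critical)·P(Critical→Critical) + P(Critical→Severe)·P(Severe→Critical)
  = 0.32×0.36 + 0.36×0.36 + 0.32×0.2
  = 0.1152 + 0.1296 + 0.0640 = 0.3088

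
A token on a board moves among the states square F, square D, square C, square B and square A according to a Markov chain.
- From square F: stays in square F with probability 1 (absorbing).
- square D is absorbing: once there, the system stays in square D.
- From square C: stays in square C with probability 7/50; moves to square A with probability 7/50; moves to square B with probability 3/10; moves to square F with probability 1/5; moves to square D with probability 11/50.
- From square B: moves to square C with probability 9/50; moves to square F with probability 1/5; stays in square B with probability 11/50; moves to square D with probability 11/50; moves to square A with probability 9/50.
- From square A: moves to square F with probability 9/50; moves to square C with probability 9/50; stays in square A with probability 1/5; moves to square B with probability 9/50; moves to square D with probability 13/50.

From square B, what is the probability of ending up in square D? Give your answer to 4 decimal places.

Let h(s) be the probability of absorption at square D starting from transient state s. Then h(square D) = 1 and h(square F) = 0. By first-step analysis:
h(square C) = 0.2·0 + 0.22·1 + 0.14·h(square C) + 0.3·h(square B) + 0.14·h(square A)
h(square B) = 0.2·0 + 0.22·1 + 0.18·h(square C) + 0.22·h(square B) + 0.18·h(square A)
h(square A) = 0.18·0 + 0.26·1 + 0.18·h(square C) + 0.18·h(square B) + 0.2·h(square A)
Solving: h(square C) = 0.5350, h(square B) = 0.5361, h(square A) = 0.5660.
Starting from square B, the probability is 0.5361.

0.5361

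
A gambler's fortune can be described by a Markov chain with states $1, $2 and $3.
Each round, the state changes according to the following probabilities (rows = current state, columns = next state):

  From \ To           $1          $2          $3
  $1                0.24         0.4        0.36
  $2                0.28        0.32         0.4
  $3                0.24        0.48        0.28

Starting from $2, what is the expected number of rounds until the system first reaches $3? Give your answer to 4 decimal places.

Let t(s) be the expected number of rounds to first reach $3 from state s, with t($3) = 0. Conditioning on the first round:
t($1) = 1 + 0.24·t($1) + 0.4·t($2)
t($2) = 1 + 0.28·t($1) + 0.32·t($2)
Solving: t($1) = 2.6680, t($2) = 2.5692.
Expected rounds from $2 to $3: 2.5692.

2.5692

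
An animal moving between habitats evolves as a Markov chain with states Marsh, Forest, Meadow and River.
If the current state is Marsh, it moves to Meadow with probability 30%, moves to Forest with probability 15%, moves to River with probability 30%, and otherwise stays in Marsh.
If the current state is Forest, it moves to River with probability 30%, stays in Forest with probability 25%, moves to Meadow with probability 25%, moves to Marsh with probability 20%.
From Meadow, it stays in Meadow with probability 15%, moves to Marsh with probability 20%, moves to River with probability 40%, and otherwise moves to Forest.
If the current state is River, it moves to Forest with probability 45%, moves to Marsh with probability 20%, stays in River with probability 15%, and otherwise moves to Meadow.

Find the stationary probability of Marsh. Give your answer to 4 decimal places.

0.2105

Let the stationary distribution be π with π = πP and π_1 + π_2 + π_3 + π_4 = 1.
π_1 = 0.25·π_1 + 0.2·π_2 + 0.2·π_3 + 0.2·π_4
π_2 = 0.15·π_1 + 0.25·π_2 + 0.25·π_3 + 0.45·π_4
π_3 = 0.3·π_1 + 0.25·π_2 + 0.15·π_3 + 0.2·π_4
Solving with the normalization constraint gives π = (0.2105, 0.2850, 0.2241, 0.2804).
So the stationary probability of Marsh is 0.2105.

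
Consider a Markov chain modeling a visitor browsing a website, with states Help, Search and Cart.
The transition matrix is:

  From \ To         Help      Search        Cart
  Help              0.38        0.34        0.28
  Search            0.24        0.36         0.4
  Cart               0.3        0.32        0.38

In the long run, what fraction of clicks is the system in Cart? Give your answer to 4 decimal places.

0.3564

Let the stationary distribution be π with π = πP and π_1 + π_2 + π_3 = 1.
π_1 = 0.38·π_1 + 0.24·π_2 + 0.3·π_3
π_2 = 0.34·π_1 + 0.36·π_2 + 0.32·π_3
Solving with the normalization constraint gives π = (0.3039, 0.3397, 0.3564).
So the stationary probability of Cart is 0.3564.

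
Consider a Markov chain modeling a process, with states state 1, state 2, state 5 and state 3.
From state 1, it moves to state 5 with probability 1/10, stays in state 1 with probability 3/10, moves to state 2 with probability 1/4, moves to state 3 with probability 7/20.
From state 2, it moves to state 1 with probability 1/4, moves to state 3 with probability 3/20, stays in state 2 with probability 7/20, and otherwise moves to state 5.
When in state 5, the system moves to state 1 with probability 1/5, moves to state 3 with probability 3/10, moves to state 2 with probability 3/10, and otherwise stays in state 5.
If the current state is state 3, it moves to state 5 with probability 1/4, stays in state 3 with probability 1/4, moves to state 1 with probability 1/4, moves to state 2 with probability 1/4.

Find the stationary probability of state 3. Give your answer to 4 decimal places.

Let the stationary distribution be π with π = πP and π_1 + π_2 + π_3 + π_4 = 1.
π_1 = 0.3·π_1 + 0.25·π_2 + 0.2·π_3 + 0.25·π_4
π_2 = 0.25·π_1 + 0.35·π_2 + 0.3·π_3 + 0.25·π_4
π_3 = 0.1·π_1 + 0.25·π_2 + 0.2·π_3 + 0.25·π_4
Solving with the normalization constraint gives π = (0.2525, 0.2890, 0.2020, 0.2565).
So the stationary probability of state 3 is 0.2565.

0.2565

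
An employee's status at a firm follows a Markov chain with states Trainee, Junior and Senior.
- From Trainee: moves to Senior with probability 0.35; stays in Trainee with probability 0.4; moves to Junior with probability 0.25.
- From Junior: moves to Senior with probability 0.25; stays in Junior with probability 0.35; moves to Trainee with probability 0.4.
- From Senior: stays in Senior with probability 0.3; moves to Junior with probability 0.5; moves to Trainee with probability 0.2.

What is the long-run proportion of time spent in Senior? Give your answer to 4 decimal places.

0.2990

Let the stationary distribution be π with π = πP and π_1 + π_2 + π_3 = 1.
π_1 = 0.4·π_1 + 0.4·π_2 + 0.2·π_3
π_2 = 0.25·π_1 + 0.35·π_2 + 0.5·π_3
Solving with the normalization constraint gives π = (0.3402, 0.3608, 0.2990).
So the stationary probability of Senior is 0.2990.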